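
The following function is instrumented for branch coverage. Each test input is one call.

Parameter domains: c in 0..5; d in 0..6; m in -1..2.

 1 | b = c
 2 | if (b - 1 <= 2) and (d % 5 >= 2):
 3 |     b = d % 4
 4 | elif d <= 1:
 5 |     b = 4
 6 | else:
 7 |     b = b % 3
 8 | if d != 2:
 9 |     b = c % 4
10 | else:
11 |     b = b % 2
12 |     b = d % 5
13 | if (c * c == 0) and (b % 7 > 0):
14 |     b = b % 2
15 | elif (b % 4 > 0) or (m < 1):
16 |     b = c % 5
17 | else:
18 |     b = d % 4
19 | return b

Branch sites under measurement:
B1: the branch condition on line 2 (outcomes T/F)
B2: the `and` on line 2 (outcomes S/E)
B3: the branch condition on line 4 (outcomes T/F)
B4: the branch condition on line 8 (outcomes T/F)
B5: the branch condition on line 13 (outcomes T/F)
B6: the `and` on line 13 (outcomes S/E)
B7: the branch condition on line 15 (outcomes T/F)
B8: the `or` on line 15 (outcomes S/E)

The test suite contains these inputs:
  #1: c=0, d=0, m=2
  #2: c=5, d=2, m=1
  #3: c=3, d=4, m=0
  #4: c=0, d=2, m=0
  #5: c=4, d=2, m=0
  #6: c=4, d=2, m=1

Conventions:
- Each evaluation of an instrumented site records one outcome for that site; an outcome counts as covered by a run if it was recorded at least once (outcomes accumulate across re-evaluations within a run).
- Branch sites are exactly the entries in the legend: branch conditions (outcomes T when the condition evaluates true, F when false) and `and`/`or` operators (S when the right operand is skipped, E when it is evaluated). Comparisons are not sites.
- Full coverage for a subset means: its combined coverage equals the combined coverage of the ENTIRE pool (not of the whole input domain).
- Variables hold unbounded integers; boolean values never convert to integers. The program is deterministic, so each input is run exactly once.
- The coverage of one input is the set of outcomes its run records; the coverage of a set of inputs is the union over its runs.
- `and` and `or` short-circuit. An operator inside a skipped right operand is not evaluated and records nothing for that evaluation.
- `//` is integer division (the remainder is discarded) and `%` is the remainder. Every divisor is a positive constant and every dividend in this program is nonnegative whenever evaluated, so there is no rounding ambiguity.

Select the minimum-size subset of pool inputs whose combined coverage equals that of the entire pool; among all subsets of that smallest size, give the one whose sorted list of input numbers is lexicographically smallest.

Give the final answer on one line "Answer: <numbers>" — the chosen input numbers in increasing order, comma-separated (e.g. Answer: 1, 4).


run #1 (c=0, d=0, m=2) runs B2->E, B1->F, B3->T, B4->T, B6->E, B5->F, B8->E, B7->F; records B1=F, B2=E, B3=T, B4=T, B5=F, B6=E, B7=F, B8=E
run #2 (c=5, d=2, m=1) runs B2->S, B1->F, B3->F, B4->F, B6->S, B5->F, B8->S, B7->T; records B1=F, B2=S, B3=F, B4=F, B5=F, B6=S, B7=T, B8=S
run #3 (c=3, d=4, m=0) runs B2->E, B1->T, B4->T, B6->S, B5->F, B8->S, B7->T; records B1=T, B2=E, B4=T, B5=F, B6=S, B7=T, B8=S
run #4 (c=0, d=2, m=0) runs B2->E, B1->T, B4->F, B6->E, B5->T; records B1=T, B2=E, B4=F, B5=T, B6=E
run #5 (c=4, d=2, m=0) runs B2->S, B1->F, B3->F, B4->F, B6->S, B5->F, B8->S, B7->T; records B1=F, B2=S, B3=F, B4=F, B5=F, B6=S, B7=T, B8=S
run #6 (c=4, d=2, m=1) runs B2->S, B1->F, B3->F, B4->F, B6->S, B5->F, B8->S, B7->T; records B1=F, B2=S, B3=F, B4=F, B5=F, B6=S, B7=T, B8=S
pool-wide coverage (16 outcomes): B1=T, B1=F, B2=S, B2=E, B3=T, B3=F, B4=T, B4=F, B5=T, B5=F, B6=S, B6=E, B7=T, B7=F, B8=S, B8=E
no size-1 subset reaches all 16 outcomes (best union: 8/16)
no size-2 subset reaches all 16 outcomes (best union: 14/16)
size 3: inputs {1, 2, 4} cover all 16 outcomes, and no lexicographically smaller subset of this size does
Answer: 1, 2, 4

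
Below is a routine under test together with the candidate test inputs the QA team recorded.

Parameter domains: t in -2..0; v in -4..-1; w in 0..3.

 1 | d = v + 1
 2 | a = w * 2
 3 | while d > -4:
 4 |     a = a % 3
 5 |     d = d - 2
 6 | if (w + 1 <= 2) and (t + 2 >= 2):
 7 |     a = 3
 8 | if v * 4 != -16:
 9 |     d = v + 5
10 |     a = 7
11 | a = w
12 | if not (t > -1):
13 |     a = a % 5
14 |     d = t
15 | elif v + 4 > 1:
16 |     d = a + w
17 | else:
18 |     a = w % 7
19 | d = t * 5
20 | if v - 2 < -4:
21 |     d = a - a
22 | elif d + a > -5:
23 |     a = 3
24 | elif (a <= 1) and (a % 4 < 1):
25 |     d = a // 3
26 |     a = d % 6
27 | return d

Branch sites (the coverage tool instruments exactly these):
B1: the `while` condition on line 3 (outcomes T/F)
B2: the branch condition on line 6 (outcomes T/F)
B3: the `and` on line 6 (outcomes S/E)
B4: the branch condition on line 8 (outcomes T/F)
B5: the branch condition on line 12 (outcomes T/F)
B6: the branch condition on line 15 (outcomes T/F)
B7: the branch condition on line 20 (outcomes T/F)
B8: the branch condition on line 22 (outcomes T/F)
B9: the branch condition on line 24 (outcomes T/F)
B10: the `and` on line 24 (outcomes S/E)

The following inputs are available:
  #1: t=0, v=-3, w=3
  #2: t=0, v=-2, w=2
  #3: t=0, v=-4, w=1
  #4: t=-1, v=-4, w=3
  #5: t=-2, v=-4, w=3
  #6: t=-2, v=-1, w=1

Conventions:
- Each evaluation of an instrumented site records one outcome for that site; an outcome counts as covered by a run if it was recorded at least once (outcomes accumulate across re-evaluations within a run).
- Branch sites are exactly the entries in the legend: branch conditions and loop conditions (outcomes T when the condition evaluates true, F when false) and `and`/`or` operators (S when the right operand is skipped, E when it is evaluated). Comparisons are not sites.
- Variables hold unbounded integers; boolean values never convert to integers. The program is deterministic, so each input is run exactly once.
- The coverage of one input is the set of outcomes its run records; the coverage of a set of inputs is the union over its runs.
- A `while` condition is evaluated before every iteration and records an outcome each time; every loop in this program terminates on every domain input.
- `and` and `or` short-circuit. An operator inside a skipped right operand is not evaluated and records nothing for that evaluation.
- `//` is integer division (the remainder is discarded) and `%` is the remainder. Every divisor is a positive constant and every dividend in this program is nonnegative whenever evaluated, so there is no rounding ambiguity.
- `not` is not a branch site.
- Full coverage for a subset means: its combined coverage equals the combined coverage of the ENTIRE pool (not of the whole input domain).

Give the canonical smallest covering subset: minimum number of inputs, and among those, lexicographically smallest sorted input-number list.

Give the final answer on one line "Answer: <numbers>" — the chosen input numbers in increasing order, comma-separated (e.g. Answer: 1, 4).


input #1, t=0, v=-3, w=3: outcomes B1=T, B1=F, B2=F, B3=S, B4=T, B5=F, B6=F, B7=T
input #2, t=0, v=-2, w=2: outcomes B1=T, B1=F, B2=F, B3=S, B4=T, B5=F, B6=T, B7=F, B8=T
input #3, t=0, v=-4, w=1: outcomes B1=T, B1=F, B2=T, B3=E, B4=F, B5=F, B6=F, B7=T
input #4, t=-1, v=-4, w=3: outcomes B1=T, B1=F, B2=F, B3=S, B4=F, B5=T, B7=T
input #5, t=-2, v=-4, w=3: outcomes B1=T, B1=F, B2=F, B3=S, B4=F, B5=T, B7=T
input #6, t=-2, v=-1, w=1: outcomes B1=T, B1=F, B2=F, B3=E, B4=T, B5=T, B7=F, B8=F, B9=F, B10=E
union over all inputs: B1=T, B1=F, B2=T, B2=F, B3=S, B3=E, B4=T, B4=F, B5=T, B5=F, B6=T, B6=F, B7=T, B7=F, B8=T, B8=F, B9=F, B10=E (18 outcomes)
size 1 is not enough: best union over all size-1 subsets is 10/18
size 2 is not enough: best union over all size-2 subsets is 15/18
size 3: inputs {2, 3, 6} cover all 18 outcomes, and no lexicographically smaller subset of this size does
Answer: 2, 3, 6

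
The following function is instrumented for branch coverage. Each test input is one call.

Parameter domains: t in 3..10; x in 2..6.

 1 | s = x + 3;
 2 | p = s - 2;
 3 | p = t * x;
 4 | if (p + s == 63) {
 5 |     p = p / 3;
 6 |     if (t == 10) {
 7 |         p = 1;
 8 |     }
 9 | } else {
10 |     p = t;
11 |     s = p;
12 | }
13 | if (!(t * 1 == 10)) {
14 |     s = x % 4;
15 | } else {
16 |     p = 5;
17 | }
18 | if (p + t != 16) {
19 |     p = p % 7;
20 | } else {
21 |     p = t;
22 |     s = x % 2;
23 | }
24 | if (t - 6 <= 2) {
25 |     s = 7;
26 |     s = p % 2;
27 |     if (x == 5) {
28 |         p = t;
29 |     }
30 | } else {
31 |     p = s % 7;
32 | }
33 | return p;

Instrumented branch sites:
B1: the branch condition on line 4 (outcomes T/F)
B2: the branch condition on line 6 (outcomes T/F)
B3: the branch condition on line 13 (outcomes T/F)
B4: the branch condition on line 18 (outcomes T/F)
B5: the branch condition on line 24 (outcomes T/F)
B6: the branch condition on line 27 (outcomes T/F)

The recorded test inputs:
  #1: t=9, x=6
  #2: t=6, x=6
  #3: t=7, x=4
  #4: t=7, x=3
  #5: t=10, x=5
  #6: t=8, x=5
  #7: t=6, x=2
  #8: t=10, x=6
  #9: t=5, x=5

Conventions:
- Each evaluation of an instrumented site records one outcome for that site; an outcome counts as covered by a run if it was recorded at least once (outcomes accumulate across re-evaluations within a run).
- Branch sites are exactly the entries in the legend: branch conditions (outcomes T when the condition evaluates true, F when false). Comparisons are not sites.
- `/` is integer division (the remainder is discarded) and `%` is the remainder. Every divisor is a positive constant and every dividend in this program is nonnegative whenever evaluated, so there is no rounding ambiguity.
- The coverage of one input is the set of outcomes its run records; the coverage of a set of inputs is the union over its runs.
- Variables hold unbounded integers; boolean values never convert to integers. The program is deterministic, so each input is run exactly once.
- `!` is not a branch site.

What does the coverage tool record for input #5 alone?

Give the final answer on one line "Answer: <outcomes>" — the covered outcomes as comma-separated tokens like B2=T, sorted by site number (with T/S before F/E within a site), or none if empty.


Simulating input #5 (t=10, x=5) step by step:
  B1->F, B3->F, B4->T, B5->F
deduplicating events, the covered set is: B1=F, B3=F, B4=T, B5=F
Answer: B1=F, B3=F, B4=T, B5=F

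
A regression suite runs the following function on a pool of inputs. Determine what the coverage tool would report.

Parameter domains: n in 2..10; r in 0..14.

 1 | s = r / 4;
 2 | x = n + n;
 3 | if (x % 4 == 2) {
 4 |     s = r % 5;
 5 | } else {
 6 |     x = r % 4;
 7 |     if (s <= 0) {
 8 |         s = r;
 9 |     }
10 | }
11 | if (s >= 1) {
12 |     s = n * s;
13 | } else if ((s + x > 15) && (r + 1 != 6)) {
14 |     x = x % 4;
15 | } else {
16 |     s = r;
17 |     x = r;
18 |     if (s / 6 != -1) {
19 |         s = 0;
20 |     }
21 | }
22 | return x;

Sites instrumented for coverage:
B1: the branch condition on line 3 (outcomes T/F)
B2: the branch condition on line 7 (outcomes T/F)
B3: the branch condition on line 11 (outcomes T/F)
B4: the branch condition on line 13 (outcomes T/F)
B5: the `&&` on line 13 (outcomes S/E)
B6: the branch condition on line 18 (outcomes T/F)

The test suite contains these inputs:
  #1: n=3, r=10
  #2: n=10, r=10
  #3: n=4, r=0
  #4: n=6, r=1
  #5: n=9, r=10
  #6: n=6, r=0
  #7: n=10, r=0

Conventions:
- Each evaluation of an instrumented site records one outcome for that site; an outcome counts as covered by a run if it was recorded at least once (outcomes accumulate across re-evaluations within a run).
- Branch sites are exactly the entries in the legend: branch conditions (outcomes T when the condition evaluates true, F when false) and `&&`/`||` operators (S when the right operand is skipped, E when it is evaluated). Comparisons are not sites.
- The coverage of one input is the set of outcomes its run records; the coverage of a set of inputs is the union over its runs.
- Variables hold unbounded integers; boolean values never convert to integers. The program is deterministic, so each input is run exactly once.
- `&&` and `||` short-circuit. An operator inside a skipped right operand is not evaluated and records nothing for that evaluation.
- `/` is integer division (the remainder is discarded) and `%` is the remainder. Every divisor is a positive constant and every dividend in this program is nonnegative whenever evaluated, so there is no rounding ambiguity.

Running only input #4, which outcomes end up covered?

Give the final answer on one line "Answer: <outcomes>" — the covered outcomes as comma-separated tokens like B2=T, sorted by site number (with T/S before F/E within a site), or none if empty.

Tracing the run of input #4 (n=6, r=1):
  B1->F, B2->T, B3->T
as a set, this run covers: B1=F, B2=T, B3=T

Answer: B1=F, B2=T, B3=T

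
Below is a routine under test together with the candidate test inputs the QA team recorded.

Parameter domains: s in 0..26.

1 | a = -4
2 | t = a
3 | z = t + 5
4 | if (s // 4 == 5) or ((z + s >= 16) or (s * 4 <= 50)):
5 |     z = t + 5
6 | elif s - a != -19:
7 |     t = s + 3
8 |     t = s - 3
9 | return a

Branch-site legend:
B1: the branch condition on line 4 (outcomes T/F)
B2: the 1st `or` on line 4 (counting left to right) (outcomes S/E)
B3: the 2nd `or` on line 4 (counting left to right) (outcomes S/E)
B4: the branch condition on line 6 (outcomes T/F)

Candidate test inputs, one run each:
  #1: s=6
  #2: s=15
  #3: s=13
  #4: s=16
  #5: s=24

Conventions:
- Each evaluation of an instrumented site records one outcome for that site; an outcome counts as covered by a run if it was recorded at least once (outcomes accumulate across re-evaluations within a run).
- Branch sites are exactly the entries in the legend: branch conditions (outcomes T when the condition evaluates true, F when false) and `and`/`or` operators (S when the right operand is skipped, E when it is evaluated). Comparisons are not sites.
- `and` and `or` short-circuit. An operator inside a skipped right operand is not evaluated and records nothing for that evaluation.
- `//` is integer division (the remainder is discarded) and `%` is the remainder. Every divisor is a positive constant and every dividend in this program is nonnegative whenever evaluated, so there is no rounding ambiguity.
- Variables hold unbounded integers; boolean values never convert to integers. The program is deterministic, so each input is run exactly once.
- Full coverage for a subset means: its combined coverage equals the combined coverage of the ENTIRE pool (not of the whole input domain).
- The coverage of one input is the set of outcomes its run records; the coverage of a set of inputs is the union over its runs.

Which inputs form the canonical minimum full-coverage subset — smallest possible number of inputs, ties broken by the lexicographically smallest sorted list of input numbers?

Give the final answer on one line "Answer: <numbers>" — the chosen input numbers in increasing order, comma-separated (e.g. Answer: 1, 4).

#1 (s=6) -> B2->E, B3->E, B1->T; covered: B1=T, B2=E, B3=E
#2 (s=15) -> B2->E, B3->S, B1->T; covered: B1=T, B2=E, B3=S
#3 (s=13) -> B2->E, B3->E, B1->F, B4->T; covered: B1=F, B2=E, B3=E, B4=T
#4 (s=16) -> B2->E, B3->S, B1->T; covered: B1=T, B2=E, B3=S
#5 (s=24) -> B2->E, B3->S, B1->T; covered: B1=T, B2=E, B3=S
union over all inputs: B1=T, B1=F, B2=E, B3=S, B3=E, B4=T (6 outcomes)
checked all size-1 subsets: none covers 6 outcomes (max 4/6)
size 2: inputs {2, 3} cover all 6 outcomes, and no lexicographically smaller subset of this size does

Answer: 2, 3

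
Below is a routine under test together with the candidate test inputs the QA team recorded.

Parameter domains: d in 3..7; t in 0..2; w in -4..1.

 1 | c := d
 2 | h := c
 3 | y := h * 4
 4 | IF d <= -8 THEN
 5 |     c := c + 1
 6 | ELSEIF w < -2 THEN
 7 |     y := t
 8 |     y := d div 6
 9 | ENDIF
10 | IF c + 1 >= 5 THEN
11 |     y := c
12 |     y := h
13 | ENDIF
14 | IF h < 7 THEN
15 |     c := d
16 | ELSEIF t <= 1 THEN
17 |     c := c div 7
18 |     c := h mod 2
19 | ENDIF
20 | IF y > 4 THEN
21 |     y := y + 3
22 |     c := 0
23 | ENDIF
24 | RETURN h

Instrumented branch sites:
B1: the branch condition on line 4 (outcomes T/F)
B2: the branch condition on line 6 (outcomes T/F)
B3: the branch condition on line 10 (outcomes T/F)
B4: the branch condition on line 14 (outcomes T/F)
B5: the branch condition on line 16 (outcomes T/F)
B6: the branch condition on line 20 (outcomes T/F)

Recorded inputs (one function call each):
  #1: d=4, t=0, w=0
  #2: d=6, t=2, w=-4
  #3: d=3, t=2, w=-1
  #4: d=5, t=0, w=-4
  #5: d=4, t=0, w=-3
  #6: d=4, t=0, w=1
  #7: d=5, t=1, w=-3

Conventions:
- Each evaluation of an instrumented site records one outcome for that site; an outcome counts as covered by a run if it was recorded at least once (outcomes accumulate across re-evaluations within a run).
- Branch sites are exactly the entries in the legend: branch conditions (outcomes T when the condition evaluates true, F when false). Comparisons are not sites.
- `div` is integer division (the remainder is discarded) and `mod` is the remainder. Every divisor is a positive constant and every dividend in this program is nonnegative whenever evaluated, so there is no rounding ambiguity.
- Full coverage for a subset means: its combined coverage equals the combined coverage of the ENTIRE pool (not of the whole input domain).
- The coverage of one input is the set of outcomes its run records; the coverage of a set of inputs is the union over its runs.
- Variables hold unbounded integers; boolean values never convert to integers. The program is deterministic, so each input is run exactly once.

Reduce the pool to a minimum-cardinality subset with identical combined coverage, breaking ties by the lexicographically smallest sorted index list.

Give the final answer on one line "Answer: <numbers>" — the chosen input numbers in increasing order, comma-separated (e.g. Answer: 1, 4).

input #1 (d=4, t=0, w=0): covers B1=F, B2=F, B3=T, B4=T, B6=F
input #2 (d=6, t=2, w=-4): covers B1=F, B2=T, B3=T, B4=T, B6=T
input #3 (d=3, t=2, w=-1): covers B1=F, B2=F, B3=F, B4=T, B6=T
input #4 (d=5, t=0, w=-4): covers B1=F, B2=T, B3=T, B4=T, B6=T
input #5 (d=4, t=0, w=-3): covers B1=F, B2=T, B3=T, B4=T, B6=F
input #6 (d=4, t=0, w=1): covers B1=F, B2=F, B3=T, B4=T, B6=F
input #7 (d=5, t=1, w=-3): covers B1=F, B2=T, B3=T, B4=T, B6=T
together the pool reaches 8 outcomes: B1=F, B2=T, B2=F, B3=T, B3=F, B4=T, B6=T, B6=F
size 1 is not enough: best union over all size-1 subsets is 5/8
the canonical winner is {3, 5}: size 2, full 8-outcome coverage, earliest index list among size-2 covers

Answer: 3, 5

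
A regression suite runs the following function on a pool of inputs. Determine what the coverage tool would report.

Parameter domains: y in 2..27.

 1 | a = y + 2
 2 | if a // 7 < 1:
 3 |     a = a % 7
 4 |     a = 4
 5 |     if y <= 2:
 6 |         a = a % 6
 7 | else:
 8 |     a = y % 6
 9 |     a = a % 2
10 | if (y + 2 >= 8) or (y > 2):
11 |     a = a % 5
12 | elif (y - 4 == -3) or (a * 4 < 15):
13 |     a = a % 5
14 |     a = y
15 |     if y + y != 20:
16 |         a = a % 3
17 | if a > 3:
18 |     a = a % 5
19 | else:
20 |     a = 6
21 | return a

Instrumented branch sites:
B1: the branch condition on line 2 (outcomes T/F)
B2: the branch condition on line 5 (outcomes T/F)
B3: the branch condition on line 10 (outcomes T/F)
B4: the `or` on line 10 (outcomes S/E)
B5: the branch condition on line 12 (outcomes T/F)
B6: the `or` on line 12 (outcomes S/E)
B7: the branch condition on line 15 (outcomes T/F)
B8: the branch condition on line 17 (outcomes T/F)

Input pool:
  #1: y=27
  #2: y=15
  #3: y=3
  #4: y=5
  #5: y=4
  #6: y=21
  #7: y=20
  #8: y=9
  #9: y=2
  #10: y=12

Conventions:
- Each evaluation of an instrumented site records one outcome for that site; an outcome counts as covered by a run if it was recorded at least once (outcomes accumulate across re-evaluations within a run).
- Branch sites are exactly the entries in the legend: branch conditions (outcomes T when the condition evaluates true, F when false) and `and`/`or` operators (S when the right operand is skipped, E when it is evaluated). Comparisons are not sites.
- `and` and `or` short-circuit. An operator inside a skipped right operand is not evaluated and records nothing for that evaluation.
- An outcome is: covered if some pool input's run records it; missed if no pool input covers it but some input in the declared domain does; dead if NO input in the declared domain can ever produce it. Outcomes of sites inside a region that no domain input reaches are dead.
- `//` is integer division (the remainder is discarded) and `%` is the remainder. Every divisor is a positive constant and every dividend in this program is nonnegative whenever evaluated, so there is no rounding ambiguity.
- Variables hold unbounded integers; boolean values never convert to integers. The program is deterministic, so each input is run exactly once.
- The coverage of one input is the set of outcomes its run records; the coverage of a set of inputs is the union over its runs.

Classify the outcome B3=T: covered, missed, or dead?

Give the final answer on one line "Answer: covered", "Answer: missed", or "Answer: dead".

B3=T is recorded by pool input(s) 1, 2, 3, 4, 5, 6, 7, 8, 10 -> covered

Answer: covered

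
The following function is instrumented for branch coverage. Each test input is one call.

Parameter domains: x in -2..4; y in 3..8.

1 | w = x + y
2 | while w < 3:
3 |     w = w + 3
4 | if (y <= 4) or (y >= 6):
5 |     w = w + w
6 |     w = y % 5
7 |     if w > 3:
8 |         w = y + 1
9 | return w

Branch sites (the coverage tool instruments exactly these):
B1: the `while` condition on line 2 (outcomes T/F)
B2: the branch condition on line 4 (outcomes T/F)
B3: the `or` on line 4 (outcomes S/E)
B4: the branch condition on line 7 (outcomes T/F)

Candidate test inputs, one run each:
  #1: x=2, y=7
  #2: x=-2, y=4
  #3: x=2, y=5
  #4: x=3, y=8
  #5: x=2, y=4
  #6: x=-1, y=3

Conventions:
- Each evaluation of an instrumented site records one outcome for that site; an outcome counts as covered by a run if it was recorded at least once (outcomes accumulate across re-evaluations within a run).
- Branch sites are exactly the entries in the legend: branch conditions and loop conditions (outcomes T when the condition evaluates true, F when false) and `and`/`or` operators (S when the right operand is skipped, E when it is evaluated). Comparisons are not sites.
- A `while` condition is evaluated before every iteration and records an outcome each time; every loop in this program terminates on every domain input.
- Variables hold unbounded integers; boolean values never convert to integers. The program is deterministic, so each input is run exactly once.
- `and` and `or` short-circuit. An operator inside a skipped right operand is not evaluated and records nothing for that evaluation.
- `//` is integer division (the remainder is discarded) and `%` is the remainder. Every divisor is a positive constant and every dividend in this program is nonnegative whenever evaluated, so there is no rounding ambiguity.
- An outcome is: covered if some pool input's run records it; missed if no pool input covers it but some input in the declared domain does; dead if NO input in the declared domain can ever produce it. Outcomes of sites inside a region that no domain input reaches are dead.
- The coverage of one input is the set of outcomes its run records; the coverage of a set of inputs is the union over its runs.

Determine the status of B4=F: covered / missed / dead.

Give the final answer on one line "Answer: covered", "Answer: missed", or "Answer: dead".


B4=F is recorded by pool input(s) 1, 4, 6 -> covered
Answer: covered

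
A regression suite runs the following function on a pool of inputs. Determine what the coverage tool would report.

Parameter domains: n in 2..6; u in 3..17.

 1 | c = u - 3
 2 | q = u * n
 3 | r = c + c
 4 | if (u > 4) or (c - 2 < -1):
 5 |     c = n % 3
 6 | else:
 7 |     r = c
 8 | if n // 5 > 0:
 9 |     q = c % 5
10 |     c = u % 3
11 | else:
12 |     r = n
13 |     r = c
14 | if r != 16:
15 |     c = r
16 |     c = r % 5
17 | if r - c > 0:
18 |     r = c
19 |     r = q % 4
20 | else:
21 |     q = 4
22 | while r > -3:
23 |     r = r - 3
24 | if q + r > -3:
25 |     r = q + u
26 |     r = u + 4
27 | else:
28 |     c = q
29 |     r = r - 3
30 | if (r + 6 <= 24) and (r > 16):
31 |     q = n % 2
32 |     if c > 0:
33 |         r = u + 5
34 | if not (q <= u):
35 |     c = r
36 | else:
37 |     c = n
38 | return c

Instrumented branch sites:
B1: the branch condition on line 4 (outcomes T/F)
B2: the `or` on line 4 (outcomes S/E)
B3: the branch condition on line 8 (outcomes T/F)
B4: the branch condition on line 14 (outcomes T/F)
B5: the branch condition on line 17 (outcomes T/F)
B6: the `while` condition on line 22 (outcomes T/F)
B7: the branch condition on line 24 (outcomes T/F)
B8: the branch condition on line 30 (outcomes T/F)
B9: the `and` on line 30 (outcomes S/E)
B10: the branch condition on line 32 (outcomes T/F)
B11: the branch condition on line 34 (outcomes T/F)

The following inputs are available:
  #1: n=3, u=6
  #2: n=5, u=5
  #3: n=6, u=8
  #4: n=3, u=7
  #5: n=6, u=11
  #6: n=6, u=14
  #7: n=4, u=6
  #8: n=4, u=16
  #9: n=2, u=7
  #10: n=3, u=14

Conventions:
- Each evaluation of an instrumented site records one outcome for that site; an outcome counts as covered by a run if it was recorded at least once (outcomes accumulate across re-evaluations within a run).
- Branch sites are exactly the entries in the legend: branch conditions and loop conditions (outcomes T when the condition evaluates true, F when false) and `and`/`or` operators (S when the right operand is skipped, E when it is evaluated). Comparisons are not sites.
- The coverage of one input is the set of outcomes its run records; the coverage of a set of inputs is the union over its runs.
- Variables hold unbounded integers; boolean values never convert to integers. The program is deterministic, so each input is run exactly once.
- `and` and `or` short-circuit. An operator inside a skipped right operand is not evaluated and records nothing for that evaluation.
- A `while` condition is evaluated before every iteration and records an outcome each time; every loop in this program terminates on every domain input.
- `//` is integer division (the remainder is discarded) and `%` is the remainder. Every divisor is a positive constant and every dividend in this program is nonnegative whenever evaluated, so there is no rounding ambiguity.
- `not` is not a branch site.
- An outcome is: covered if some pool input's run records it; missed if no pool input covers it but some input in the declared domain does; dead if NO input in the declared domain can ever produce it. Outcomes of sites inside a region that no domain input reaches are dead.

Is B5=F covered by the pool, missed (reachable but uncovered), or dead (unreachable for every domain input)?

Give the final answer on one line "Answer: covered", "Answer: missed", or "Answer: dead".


B5=F is recorded by pool input(s) 1, 2, 4, 7, 8, 9, 10 -> covered
Answer: covered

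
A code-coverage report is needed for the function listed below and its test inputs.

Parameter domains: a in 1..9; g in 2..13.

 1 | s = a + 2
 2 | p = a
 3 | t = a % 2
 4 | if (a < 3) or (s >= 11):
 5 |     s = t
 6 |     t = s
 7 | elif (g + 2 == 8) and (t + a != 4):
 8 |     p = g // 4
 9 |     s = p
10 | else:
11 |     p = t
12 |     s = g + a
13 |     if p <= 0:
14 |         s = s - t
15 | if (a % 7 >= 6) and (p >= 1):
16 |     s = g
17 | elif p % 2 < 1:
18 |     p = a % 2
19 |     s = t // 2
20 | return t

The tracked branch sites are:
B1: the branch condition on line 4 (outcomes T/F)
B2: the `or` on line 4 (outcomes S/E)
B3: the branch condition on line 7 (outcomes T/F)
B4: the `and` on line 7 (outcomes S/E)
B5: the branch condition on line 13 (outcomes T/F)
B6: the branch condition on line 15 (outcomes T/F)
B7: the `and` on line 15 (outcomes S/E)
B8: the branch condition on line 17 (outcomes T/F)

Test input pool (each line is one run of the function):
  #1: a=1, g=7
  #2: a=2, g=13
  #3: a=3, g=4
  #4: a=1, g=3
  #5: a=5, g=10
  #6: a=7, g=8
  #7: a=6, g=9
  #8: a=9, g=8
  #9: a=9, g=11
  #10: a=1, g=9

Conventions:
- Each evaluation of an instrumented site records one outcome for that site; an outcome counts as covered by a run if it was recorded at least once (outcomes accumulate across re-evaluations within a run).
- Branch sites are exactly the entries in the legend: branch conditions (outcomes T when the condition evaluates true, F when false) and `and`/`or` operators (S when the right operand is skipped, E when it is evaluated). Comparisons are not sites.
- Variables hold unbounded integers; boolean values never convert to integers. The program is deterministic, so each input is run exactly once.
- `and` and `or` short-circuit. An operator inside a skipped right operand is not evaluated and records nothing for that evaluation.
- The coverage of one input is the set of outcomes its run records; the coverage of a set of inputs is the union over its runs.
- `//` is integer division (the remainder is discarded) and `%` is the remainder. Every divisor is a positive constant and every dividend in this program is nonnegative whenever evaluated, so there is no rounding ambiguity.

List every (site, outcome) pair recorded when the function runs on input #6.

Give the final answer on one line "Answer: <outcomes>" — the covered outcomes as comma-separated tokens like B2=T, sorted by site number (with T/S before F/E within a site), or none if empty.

Event log for input #6 (a=7, g=8):
  B2->E, B1->F, B4->S, B3->F, B5->F, B7->S, B6->F, B8->F
collecting distinct outcomes: B1=F, B2=E, B3=F, B4=S, B5=F, B6=F, B7=S, B8=F

Answer: B1=F, B2=E, B3=F, B4=S, B5=F, B6=F, B7=S, B8=F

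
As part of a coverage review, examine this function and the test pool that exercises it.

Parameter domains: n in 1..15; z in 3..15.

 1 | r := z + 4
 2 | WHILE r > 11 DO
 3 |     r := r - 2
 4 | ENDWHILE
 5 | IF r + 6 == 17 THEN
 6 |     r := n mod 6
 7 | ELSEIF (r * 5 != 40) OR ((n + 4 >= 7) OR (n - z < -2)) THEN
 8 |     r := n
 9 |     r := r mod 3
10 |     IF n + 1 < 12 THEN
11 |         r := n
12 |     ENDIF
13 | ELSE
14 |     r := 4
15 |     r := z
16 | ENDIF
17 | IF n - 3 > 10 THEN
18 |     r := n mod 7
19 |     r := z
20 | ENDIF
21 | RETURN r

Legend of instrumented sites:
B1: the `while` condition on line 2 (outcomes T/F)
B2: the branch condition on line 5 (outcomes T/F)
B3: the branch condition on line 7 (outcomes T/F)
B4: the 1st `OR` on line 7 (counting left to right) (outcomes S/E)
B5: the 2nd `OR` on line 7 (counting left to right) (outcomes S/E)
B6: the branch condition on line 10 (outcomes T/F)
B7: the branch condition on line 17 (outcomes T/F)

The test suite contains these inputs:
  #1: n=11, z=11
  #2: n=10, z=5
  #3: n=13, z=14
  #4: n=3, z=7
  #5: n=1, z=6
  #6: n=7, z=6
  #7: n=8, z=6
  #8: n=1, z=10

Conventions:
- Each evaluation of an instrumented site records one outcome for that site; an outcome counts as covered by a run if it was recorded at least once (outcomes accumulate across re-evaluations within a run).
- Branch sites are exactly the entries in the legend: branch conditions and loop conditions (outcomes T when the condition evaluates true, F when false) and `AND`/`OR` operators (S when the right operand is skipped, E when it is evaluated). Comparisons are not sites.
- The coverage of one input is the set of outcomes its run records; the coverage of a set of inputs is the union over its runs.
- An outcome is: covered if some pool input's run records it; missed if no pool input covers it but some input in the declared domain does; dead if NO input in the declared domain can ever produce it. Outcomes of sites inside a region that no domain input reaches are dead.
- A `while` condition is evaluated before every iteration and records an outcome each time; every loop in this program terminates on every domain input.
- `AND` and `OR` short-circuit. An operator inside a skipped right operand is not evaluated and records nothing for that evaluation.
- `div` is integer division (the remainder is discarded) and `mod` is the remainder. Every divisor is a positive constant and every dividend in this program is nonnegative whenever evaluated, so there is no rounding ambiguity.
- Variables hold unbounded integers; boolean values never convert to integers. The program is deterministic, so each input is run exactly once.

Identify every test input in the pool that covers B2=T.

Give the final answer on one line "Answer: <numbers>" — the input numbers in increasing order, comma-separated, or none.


input #1 (n=11, z=11): covers B2=T
input #2 (n=10, z=5): misses B2=T
input #3 (n=13, z=14): misses B2=T
input #4 (n=3, z=7): covers B2=T
input #5 (n=1, z=6): misses B2=T
input #6 (n=7, z=6): misses B2=T
input #7 (n=8, z=6): misses B2=T
input #8 (n=1, z=10): misses B2=T
Answer: 1, 4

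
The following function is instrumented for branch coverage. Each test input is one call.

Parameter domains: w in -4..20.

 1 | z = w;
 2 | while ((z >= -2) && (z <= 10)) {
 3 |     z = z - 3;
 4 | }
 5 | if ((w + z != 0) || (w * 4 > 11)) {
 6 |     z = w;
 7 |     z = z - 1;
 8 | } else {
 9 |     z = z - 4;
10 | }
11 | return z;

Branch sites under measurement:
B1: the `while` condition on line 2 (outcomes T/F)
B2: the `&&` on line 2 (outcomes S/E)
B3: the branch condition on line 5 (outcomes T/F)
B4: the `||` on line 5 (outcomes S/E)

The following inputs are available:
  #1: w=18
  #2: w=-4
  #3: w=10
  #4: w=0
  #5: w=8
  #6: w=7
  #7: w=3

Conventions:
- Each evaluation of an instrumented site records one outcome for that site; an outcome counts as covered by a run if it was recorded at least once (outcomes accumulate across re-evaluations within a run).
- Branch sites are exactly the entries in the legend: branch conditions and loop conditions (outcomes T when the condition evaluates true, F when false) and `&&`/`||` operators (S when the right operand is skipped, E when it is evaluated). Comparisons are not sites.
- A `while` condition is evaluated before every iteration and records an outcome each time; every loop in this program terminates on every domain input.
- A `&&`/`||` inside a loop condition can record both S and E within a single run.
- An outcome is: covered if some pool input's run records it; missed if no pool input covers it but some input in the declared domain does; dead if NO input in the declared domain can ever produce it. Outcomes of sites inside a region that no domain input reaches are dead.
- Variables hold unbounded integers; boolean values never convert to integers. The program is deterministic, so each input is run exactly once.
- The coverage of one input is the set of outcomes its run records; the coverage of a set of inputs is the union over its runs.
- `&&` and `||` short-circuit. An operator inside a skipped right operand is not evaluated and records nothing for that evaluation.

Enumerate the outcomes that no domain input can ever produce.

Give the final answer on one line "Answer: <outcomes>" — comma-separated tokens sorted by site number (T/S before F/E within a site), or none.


exhaustive pass over the 25-input domain:
  B3=F: zero occurrences over every domain input -> dead
  reachable outcomes have witnesses, e.g. B1=T (e.g. w=-2), B1=F (e.g. w=-4), B2=S (e.g. w=-4), B2=E (e.g. w=-2)
Answer: B3=F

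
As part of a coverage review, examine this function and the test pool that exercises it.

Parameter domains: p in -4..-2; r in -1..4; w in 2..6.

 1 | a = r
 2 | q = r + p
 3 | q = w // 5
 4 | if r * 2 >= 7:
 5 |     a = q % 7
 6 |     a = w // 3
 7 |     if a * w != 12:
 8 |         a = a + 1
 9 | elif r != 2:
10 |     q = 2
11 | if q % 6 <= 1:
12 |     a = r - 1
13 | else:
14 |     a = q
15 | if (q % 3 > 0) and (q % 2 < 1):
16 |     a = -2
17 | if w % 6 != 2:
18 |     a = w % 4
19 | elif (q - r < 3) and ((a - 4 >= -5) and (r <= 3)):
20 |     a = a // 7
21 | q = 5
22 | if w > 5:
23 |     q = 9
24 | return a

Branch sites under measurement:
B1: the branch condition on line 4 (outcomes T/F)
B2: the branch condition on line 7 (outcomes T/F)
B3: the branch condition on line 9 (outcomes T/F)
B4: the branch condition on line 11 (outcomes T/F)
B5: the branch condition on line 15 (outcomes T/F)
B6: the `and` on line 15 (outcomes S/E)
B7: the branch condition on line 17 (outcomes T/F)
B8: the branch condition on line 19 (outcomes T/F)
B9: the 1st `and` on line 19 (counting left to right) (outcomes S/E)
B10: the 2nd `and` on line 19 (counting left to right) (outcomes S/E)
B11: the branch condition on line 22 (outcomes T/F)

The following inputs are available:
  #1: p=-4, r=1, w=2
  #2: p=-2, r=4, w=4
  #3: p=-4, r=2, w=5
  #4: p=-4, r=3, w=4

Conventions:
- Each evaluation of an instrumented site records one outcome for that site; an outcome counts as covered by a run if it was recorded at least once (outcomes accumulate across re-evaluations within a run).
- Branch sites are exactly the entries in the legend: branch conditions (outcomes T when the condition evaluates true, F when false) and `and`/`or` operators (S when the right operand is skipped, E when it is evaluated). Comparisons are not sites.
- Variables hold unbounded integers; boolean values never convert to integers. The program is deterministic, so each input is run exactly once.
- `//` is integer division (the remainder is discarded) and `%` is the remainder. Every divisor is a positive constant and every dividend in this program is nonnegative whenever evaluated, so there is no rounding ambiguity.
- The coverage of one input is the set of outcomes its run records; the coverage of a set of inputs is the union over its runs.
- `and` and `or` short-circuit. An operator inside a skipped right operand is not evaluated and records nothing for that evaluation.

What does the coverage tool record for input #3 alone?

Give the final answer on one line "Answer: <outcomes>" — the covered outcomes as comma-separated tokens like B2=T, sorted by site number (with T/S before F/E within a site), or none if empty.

Simulating input #3 (p=-4, r=2, w=5) step by step:
  B1->F, B3->F, B4->T, B6->E, B5->F, B7->T, B11->F
distinct outcomes covered: B1=F, B3=F, B4=T, B5=F, B6=E, B7=T, B11=F

Answer: B1=F, B3=F, B4=T, B5=F, B6=E, B7=T, B11=F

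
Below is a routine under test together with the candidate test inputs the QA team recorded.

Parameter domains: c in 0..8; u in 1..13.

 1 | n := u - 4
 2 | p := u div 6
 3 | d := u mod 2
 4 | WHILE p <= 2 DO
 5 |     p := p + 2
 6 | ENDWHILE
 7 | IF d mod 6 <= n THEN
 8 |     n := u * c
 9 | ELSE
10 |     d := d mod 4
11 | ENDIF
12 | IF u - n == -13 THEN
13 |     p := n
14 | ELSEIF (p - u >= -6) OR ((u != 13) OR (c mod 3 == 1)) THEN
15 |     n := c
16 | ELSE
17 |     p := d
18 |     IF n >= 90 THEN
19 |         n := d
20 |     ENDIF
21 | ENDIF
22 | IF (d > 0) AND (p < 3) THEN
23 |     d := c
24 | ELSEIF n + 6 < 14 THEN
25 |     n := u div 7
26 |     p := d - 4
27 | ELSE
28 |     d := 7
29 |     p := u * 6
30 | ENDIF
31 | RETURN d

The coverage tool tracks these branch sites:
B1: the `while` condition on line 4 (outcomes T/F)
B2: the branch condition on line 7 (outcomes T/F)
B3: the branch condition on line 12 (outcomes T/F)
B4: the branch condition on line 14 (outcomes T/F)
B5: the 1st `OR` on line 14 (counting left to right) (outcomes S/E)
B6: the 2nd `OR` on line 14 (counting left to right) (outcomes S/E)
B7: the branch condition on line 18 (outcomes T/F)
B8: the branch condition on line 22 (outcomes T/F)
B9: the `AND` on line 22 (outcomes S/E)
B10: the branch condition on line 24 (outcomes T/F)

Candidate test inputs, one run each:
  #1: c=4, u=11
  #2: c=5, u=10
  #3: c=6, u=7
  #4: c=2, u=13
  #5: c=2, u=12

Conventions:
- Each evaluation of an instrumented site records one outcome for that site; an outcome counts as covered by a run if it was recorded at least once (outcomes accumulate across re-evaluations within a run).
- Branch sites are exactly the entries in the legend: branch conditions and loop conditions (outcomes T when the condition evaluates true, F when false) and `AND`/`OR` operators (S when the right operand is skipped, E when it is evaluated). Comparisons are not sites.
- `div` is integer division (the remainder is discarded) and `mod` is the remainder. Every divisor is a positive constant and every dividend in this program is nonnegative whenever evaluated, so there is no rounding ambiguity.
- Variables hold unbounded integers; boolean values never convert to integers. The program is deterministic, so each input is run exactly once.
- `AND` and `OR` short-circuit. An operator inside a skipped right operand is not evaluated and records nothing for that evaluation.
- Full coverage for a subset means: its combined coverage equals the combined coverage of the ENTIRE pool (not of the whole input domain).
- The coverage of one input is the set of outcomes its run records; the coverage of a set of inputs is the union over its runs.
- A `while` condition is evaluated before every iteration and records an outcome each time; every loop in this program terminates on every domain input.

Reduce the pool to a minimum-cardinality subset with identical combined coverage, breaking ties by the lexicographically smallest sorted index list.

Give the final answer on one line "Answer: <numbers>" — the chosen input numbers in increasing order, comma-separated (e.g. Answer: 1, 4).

input #1 (c=4, u=11): events B1->T, B1->F, B2->T, B3->F, B5->E, B6->S, B4->T, B9->E, B8->F, B10->T; covers B1=T, B1=F, B2=T, B3=F, B4=T, B5=E, B6=S, B8=F, B9=E, B10=T
input #2 (c=5, u=10): events B1->T, B1->F, B2->T, B3->F, B5->E, B6->S, B4->T, B9->S, B8->F, B10->T; covers B1=T, B1=F, B2=T, B3=F, B4=T, B5=E, B6=S, B8=F, B9=S, B10=T
input #3 (c=6, u=7): events B1->T, B1->F, B2->T, B3->F, B5->S, B4->T, B9->E, B8->F, B10->T; covers B1=T, B1=F, B2=T, B3=F, B4=T, B5=S, B8=F, B9=E, B10=T
input #4 (c=2, u=13): events B1->T, B1->F, B2->T, B3->T, B9->E, B8->F, B10->F; covers B1=T, B1=F, B2=T, B3=T, B8=F, B9=E, B10=F
input #5 (c=2, u=12): events B1->T, B1->F, B2->T, B3->F, B5->E, B6->S, B4->T, B9->S, B8->F, B10->T; covers B1=T, B1=F, B2=T, B3=F, B4=T, B5=E, B6=S, B8=F, B9=S, B10=T
union over all inputs: B1=T, B1=F, B2=T, B3=T, B3=F, B4=T, B5=S, B5=E, B6=S, B8=F, B9=S, B9=E, B10=T, B10=F (14 outcomes)
checked all size-1 subsets: none covers 14 outcomes (max 10/14)
checked all size-2 subsets: none covers 14 outcomes (max 13/14)
at size 3, {2, 3, 4} reaches all 14 outcomes; every lexicographically earlier size-3 subset fails

Answer: 2, 3, 4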